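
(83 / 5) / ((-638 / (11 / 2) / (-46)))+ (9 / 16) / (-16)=243047 / 37120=6.55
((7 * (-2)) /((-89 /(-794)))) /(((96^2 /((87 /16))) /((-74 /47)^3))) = 4082175923 /14193019392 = 0.29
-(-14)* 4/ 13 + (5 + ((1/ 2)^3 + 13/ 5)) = 12.03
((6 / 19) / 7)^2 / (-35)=-36 / 619115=-0.00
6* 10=60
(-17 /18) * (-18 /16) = 17 /16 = 1.06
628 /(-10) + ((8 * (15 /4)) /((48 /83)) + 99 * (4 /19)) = 7537 /760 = 9.92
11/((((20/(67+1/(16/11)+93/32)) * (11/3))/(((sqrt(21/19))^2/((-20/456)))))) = -266.84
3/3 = 1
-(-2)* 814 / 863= 1.89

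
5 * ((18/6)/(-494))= -15/494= -0.03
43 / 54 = 0.80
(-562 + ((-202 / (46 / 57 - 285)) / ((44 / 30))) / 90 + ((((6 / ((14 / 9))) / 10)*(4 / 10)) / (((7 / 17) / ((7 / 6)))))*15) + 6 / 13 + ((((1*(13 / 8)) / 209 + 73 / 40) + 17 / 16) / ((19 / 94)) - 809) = -28728872020871 / 21286133960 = -1349.65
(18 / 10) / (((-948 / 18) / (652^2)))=-14528.87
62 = 62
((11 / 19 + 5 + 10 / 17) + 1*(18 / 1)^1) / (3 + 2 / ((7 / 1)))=54642 / 7429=7.36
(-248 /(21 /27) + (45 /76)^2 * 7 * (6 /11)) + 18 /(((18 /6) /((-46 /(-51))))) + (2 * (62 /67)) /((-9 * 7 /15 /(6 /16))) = -11299173045 /36183752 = -312.27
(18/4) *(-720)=-3240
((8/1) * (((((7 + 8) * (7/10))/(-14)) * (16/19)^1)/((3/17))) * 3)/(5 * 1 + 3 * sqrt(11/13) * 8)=106080/114209 - 39168 * sqrt(143)/114209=-3.17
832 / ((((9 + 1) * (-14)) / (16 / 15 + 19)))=-8944 / 75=-119.25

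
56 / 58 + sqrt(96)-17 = -6.24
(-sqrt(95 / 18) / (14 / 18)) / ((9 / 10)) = -5 * sqrt(190) / 21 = -3.28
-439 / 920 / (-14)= 439 / 12880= 0.03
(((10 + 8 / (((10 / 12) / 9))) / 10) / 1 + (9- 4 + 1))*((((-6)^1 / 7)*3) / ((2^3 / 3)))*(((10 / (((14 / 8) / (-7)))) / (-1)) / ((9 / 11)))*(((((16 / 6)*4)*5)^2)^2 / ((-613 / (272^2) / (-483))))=-1918558334353408000 / 5517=-347753912335219.87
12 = 12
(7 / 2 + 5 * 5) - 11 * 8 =-59.50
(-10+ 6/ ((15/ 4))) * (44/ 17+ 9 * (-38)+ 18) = 2699.86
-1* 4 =-4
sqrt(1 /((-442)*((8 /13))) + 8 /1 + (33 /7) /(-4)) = sqrt(1544739) /476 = 2.61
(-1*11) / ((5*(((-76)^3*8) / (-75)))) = -165 / 3511808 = -0.00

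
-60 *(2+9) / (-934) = 330 / 467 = 0.71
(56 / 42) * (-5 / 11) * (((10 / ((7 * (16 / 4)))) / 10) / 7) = -5 / 1617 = -0.00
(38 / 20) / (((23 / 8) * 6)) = 38 / 345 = 0.11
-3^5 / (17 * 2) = -243 / 34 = -7.15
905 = 905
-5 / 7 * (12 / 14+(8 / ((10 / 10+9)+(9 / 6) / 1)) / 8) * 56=-37.76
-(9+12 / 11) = -111 / 11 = -10.09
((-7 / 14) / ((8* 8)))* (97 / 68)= -97 / 8704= -0.01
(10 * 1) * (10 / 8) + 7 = 39 / 2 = 19.50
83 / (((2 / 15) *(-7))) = -1245 / 14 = -88.93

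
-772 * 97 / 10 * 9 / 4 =-168489 / 10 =-16848.90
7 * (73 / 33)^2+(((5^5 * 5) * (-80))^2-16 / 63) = 3970312500086395 / 2541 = 1562500000034.00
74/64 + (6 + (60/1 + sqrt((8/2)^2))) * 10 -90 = 19557/32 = 611.16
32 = 32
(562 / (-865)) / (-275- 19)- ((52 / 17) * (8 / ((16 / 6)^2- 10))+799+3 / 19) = -32474278997 / 41071065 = -790.69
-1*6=-6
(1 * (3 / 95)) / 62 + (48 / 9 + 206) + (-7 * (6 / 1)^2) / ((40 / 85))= -2864008 / 8835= -324.17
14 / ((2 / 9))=63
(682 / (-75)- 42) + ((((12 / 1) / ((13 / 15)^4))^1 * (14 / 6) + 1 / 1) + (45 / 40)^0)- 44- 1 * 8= -110237002 / 2142075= -51.46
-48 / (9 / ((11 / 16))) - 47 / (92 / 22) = -2057 / 138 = -14.91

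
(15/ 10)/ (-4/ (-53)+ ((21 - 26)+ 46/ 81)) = -12879/ 37406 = -0.34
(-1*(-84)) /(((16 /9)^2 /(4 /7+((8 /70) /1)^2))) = 43497 /2800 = 15.53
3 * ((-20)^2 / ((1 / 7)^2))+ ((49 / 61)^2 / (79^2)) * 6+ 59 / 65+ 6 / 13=88759460304119 / 1509479465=58801.37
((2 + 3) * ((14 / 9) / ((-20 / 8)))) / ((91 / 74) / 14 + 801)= -0.00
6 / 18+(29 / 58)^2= 7 / 12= 0.58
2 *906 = 1812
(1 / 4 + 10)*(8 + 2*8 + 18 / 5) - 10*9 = 1929 / 10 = 192.90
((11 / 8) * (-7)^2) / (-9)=-539 / 72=-7.49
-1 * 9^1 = -9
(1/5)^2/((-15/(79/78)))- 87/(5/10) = -5089579/29250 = -174.00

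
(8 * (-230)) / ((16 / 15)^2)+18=-25587 / 16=-1599.19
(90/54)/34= 5/102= 0.05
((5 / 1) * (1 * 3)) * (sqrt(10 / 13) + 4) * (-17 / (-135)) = 17 * sqrt(130) / 117 + 68 / 9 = 9.21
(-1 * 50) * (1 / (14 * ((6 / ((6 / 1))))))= -25 / 7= -3.57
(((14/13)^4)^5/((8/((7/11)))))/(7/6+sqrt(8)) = -3074808386879216457351168/49964049764161621724607829+5271100091792942498316288 *sqrt(2)/49964049764161621724607829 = 0.09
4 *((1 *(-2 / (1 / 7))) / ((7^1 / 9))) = -72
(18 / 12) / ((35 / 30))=9 / 7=1.29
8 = 8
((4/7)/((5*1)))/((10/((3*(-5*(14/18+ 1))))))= -32/105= -0.30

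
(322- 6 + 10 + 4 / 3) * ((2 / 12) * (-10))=-4910 / 9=-545.56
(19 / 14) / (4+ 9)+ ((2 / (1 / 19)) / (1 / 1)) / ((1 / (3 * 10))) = 207499 / 182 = 1140.10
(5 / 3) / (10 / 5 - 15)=-5 / 39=-0.13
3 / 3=1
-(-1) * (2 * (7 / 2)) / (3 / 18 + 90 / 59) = 2478 / 599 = 4.14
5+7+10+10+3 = 35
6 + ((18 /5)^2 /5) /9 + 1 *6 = 12.29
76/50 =38/25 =1.52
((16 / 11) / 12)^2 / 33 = 16 / 35937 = 0.00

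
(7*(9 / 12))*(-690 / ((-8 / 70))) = 253575 / 8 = 31696.88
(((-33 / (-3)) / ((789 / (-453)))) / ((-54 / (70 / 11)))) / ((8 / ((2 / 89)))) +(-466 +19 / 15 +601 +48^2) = 30844460233 / 12639780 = 2440.27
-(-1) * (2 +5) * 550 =3850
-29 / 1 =-29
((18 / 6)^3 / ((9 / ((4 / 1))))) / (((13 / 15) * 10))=18 / 13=1.38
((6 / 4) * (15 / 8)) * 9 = 405 / 16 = 25.31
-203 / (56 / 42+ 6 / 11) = -6699 / 62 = -108.05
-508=-508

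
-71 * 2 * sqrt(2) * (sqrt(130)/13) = -284 * sqrt(65)/13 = -176.13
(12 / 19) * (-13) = -156 / 19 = -8.21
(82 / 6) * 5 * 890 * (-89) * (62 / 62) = -16238050 / 3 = -5412683.33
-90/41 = -2.20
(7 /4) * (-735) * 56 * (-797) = 57407910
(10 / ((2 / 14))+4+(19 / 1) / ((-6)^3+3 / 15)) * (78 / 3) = 159502 / 83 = 1921.71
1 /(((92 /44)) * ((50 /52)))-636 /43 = -353402 /24725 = -14.29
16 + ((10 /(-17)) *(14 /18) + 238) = 38792 /153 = 253.54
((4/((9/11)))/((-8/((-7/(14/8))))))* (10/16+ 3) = 319/36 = 8.86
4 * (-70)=-280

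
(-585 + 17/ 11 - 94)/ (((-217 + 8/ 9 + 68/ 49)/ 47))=154457604/ 1041623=148.29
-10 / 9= -1.11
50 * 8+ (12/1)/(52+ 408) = 46003/115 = 400.03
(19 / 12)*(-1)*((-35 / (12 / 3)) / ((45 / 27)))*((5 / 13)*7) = 22.38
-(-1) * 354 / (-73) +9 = 4.15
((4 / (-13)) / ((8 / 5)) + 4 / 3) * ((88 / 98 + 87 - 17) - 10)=69.49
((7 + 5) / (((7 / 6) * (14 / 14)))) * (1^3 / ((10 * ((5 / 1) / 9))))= 324 / 175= 1.85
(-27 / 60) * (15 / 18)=-3 / 8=-0.38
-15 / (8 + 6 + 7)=-5 / 7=-0.71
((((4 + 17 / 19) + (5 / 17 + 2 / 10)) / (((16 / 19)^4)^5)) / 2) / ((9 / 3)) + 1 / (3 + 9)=17269565610545330906071001717 / 616552168003460879100149760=28.01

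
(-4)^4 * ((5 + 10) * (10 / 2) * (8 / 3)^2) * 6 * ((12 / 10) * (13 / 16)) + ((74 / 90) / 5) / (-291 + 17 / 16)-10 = 833673529658 / 1043775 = 798710.00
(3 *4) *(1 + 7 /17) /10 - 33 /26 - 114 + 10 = -228901 /2210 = -103.58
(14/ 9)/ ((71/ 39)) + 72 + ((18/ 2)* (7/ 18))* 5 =38491/ 426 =90.35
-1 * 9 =-9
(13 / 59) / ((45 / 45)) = 13 / 59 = 0.22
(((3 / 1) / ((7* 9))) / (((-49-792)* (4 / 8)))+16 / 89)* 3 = 282398 / 523943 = 0.54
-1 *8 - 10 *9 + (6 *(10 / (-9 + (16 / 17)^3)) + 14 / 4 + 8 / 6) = -24196319 / 240726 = -100.51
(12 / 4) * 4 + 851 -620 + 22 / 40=4871 / 20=243.55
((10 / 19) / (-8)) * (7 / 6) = -0.08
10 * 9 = 90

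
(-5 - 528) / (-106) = 533 / 106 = 5.03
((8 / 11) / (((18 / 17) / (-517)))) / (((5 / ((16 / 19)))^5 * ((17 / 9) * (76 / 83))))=-4090494976 / 147018378125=-0.03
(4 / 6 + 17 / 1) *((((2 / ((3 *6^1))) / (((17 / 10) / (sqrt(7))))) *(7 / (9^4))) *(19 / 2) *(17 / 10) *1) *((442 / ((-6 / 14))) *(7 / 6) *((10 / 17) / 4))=-22451065 *sqrt(7) / 6377292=-9.31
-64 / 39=-1.64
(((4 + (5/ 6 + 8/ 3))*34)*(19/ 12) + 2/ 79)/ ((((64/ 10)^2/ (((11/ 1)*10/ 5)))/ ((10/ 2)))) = 175440375/ 161792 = 1084.36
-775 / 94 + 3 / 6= -364 / 47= -7.74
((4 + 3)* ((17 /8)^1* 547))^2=4237098649 /64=66204666.39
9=9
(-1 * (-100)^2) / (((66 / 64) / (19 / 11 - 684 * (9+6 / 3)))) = 26478400000 / 363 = 72943250.69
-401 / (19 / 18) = -7218 / 19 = -379.89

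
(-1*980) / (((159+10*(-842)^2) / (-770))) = 754600 / 7089799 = 0.11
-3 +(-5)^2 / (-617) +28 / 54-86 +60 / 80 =-87.77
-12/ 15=-4/ 5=-0.80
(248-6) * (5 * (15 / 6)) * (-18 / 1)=-54450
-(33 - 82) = 49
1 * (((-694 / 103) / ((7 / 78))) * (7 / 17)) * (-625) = 33832500 / 1751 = 19321.82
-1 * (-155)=155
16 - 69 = -53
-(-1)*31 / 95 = 31 / 95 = 0.33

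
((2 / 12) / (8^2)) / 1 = 1 / 384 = 0.00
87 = 87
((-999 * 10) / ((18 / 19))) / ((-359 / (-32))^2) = -10798080 / 128881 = -83.78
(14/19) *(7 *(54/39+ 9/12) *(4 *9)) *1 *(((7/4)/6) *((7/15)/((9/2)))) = 88837/7410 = 11.99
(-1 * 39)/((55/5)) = -39/11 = -3.55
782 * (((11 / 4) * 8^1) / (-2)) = -8602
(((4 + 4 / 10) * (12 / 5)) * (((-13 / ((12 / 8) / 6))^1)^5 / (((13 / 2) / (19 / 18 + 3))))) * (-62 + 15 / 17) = 195206576840704 / 1275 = 153103197522.12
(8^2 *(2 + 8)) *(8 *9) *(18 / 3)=276480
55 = 55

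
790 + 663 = 1453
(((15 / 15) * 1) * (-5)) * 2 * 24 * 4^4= -61440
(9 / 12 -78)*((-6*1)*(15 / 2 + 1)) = 15759 / 4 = 3939.75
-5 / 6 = -0.83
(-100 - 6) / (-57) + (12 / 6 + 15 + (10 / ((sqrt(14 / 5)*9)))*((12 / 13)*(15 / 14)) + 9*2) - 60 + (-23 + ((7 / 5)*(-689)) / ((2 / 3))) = -851033 / 570 + 50*sqrt(70) / 637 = -1492.38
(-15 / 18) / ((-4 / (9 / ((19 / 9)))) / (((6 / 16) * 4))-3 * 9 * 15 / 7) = 0.01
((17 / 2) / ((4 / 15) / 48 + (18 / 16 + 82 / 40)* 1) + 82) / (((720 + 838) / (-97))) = -940415 / 178391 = -5.27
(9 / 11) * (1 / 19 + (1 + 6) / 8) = 1269 / 1672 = 0.76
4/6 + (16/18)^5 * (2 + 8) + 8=839438/59049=14.22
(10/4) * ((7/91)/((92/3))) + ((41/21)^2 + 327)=348970711/1054872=330.82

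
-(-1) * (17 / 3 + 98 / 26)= 368 / 39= 9.44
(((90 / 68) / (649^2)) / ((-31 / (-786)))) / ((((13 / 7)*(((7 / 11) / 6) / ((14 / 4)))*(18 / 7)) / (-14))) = -2021985 / 262331641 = -0.01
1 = 1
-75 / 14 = -5.36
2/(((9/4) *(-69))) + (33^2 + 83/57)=12866140/11799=1090.44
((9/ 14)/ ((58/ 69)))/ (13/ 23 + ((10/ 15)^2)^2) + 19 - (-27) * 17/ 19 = 968140177/ 21923188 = 44.16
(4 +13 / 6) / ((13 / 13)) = 37 / 6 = 6.17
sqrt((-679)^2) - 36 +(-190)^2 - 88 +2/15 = 549827/15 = 36655.13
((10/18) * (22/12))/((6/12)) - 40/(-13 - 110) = 2615/1107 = 2.36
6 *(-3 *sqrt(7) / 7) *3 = -54 *sqrt(7) / 7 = -20.41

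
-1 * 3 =-3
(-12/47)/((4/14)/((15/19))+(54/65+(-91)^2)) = -16380/531344071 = -0.00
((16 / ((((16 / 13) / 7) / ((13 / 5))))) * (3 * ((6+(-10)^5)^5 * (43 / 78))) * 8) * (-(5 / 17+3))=515440634089728700516056484864 / 5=103088126817945740103211300000.00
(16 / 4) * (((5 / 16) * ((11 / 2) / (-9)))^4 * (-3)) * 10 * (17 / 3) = -777803125 / 859963392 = -0.90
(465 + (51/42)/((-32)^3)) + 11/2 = 215842799/458752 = 470.50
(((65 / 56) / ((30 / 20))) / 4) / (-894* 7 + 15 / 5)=-13 / 420336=-0.00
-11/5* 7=-15.40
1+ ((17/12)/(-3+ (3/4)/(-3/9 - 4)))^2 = 1.20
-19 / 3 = -6.33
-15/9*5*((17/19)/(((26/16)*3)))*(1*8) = -12.24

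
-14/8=-7/4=-1.75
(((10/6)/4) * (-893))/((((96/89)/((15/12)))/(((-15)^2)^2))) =-11176453125/512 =-21829010.01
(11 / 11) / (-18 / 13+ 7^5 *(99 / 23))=299 / 21630195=0.00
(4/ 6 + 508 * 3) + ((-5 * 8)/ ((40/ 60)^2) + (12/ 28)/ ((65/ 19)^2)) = 127294049/ 88725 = 1434.70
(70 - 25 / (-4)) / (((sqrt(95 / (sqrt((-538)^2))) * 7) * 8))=61 * sqrt(51110) / 4256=3.24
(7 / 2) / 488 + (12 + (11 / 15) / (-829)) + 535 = 6638774629 / 12136560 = 547.01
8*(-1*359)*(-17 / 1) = 48824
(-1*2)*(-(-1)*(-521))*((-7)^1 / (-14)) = 521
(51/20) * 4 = 51/5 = 10.20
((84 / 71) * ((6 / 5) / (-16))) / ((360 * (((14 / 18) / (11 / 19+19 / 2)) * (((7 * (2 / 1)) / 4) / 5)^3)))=-0.01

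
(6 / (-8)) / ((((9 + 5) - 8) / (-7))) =7 / 8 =0.88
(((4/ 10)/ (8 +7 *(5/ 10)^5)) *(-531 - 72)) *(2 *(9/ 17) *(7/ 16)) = -303912/ 22355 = -13.59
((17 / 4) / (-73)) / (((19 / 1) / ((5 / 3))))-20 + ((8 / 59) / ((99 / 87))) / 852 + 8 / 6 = -42960005417 / 2300816628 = -18.67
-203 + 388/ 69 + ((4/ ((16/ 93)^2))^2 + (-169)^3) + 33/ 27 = -4077197837825/ 847872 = -4808742.17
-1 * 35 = -35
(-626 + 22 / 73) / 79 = -45676 / 5767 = -7.92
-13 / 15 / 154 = -13 / 2310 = -0.01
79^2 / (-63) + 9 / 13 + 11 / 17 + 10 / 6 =-1337408 / 13923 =-96.06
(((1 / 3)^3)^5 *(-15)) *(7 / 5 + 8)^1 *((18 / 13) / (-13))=94 / 89813529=0.00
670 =670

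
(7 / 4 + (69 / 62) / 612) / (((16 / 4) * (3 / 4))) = 0.58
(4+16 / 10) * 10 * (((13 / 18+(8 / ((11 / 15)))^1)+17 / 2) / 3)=111608 / 297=375.78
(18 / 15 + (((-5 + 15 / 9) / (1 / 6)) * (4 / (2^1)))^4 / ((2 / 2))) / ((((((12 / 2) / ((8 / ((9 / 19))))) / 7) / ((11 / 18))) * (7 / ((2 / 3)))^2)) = 21401610032 / 76545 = 279595.14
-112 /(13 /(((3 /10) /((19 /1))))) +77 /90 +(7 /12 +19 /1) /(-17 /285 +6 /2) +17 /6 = 76102571 /7451496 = 10.21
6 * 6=36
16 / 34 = 0.47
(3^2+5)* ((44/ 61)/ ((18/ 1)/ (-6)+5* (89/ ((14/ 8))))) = 4312/ 107299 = 0.04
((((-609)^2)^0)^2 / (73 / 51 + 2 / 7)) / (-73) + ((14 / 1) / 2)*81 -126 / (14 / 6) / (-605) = 15352673676 / 27073145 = 567.08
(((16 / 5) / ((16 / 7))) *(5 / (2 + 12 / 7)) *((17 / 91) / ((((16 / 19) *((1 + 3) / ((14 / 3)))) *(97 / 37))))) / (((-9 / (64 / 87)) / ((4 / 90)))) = -0.00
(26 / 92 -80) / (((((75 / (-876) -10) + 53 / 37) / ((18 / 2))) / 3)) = 248.74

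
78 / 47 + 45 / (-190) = 2541 / 1786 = 1.42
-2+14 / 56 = -7 / 4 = -1.75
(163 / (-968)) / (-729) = 0.00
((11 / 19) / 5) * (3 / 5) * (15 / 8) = 99 / 760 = 0.13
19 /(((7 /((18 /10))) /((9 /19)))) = 81 /35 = 2.31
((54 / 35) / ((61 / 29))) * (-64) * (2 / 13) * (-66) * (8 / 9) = 11759616 / 27755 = 423.69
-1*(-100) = 100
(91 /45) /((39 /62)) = 434 /135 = 3.21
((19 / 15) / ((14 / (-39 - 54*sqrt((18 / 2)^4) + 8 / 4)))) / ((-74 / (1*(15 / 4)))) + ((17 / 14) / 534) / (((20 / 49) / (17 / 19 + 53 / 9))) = 3833617985 / 189202608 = 20.26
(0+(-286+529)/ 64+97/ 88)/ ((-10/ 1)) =-3449/ 7040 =-0.49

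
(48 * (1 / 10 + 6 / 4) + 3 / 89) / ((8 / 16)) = 68382 / 445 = 153.67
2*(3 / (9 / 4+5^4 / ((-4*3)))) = -36 / 299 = -0.12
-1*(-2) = 2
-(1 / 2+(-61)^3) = 453961 / 2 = 226980.50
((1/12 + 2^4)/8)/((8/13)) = 2509/768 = 3.27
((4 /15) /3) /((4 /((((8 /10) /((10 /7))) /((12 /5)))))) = 7 /1350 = 0.01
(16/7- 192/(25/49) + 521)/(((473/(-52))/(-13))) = 17386044/82775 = 210.04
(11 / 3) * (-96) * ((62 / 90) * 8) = -87296 / 45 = -1939.91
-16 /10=-8 /5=-1.60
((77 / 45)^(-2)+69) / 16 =205563 / 47432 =4.33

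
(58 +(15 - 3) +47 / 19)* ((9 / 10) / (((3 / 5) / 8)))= 869.68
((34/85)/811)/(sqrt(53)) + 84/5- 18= -6/5 + 2 *sqrt(53)/214915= -1.20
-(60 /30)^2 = -4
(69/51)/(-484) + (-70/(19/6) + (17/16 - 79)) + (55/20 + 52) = -28324581/625328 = -45.30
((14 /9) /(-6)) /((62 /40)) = -0.17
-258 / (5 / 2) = -516 / 5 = -103.20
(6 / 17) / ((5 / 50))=60 / 17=3.53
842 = 842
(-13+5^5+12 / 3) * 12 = 37392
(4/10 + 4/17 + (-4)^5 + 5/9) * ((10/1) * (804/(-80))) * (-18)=-157272249/85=-1850261.75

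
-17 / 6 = -2.83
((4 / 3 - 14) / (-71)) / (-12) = -19 / 1278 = -0.01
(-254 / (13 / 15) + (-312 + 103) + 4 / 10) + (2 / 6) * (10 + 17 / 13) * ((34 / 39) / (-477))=-606633557 / 1209195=-501.68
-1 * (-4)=4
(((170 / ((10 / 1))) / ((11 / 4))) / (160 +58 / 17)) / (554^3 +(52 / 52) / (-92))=53176 / 239007787922673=0.00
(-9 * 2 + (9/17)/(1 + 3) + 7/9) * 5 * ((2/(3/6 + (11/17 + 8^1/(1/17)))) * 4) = -209180/41967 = -4.98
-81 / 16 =-5.06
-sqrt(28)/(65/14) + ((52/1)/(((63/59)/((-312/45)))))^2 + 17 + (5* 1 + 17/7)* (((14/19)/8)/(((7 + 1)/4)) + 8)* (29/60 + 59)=15959566367723/135739800 -28* sqrt(7)/65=117573.56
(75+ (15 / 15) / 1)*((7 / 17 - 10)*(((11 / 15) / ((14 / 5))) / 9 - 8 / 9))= 2013050 / 3213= 626.53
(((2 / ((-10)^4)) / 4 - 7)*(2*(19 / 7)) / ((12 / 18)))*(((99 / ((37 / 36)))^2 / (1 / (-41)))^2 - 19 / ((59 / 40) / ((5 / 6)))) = -31923485617697764886215313 / 3870142465000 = -8248659036818.63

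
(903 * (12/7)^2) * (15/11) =3618.70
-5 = -5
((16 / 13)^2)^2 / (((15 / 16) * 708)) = 262144 / 75829455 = 0.00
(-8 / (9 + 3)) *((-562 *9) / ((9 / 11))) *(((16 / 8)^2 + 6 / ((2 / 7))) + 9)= 420376 / 3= 140125.33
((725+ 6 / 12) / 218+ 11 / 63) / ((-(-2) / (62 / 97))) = 2982479 / 2664396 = 1.12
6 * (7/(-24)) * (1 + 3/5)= -14/5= -2.80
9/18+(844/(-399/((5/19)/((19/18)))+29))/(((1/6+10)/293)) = -86149397/5751446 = -14.98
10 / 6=5 / 3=1.67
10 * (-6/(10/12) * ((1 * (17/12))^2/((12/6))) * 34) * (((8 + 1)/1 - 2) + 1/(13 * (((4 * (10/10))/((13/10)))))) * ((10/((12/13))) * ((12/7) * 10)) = -89735945/28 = -3204855.18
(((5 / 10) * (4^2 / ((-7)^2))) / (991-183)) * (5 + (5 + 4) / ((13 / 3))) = 92 / 64337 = 0.00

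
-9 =-9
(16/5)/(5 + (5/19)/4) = 1216/1925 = 0.63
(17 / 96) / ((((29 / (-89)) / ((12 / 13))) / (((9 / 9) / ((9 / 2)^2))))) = -1513 / 61074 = -0.02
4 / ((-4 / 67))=-67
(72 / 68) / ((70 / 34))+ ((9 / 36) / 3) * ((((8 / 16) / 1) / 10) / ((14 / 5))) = 1733 / 3360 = 0.52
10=10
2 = 2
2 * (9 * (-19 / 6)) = -57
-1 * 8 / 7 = -8 / 7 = -1.14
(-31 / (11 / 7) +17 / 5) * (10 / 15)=-1796 / 165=-10.88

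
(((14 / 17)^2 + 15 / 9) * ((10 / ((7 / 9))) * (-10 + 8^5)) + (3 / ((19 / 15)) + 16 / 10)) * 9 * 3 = 5124660819417 / 192185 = 26665248.69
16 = 16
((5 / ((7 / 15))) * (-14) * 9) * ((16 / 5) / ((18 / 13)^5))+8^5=69807151 / 2187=31919.14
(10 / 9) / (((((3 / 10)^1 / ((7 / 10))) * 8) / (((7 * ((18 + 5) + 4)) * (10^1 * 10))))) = 6125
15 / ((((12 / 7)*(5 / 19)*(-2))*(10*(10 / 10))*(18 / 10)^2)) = -665 / 1296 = -0.51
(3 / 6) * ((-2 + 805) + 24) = 827 / 2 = 413.50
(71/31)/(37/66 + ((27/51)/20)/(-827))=658804740/161247523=4.09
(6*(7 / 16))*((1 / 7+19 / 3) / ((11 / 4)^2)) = 272 / 121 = 2.25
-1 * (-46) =46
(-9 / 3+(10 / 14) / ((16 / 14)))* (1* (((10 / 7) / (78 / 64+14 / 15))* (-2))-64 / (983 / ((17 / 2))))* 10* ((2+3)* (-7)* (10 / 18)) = -7938713000 / 9138951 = -868.67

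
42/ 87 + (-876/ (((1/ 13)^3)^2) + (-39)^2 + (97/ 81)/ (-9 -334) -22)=-3406757359750646/ 805707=-4228283184.52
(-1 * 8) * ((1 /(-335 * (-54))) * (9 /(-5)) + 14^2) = -7879196 /5025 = -1568.00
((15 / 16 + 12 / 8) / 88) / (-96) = -13 / 45056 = -0.00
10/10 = 1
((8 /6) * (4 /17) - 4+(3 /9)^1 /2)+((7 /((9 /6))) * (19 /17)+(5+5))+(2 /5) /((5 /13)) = 32477 /2550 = 12.74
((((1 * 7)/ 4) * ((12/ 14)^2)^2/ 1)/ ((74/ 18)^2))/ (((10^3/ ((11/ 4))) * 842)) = 72171/ 395375414000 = 0.00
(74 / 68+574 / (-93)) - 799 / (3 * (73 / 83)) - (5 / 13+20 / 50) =-1543808557 / 5001230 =-308.69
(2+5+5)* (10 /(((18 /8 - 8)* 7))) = -480 /161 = -2.98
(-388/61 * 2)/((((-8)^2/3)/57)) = -33.99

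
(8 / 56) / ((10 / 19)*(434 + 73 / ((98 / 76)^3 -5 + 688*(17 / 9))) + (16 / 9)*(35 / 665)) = 109503699723 / 175185086295436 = 0.00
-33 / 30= -11 / 10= -1.10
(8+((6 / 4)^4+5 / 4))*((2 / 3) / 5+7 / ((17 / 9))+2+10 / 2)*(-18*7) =-19547.17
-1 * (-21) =21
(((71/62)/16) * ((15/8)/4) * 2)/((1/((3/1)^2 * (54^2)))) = 6987465/3968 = 1760.95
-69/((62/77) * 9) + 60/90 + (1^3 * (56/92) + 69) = 86635/1426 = 60.75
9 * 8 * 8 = 576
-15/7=-2.14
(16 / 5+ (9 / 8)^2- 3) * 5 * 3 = 1407 / 64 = 21.98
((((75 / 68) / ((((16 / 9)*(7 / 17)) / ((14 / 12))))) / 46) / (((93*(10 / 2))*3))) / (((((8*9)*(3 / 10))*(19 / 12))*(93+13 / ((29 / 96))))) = 145 / 24626495232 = 0.00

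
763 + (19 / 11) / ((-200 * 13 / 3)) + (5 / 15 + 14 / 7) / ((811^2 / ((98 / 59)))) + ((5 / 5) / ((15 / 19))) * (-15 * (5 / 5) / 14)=17751264222222317 / 23306606723400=761.64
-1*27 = -27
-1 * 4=-4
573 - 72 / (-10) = 580.20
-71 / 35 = -2.03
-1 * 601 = -601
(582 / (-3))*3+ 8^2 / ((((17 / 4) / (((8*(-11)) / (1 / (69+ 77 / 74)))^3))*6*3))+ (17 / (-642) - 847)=-324881814553922234141 / 1658480526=-195891244703.06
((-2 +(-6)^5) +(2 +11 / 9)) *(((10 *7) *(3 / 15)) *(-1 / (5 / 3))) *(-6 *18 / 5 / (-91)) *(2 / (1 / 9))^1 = 90685008 / 325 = 279030.79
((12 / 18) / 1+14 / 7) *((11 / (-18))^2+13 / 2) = 4454 / 243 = 18.33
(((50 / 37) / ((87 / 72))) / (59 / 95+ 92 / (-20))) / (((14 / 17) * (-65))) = 32300 / 6151509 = 0.01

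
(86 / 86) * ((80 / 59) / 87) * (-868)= -69440 / 5133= -13.53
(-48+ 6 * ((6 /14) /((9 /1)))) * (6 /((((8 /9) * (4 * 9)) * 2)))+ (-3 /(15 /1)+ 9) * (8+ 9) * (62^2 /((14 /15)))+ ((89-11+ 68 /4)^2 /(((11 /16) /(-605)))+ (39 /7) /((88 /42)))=-7325863.53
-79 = -79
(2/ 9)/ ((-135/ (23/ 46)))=-1/ 1215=-0.00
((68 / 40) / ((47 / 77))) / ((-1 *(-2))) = 1.39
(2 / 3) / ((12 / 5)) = 0.28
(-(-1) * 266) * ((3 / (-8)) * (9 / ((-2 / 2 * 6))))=1197 / 8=149.62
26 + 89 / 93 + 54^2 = 2942.96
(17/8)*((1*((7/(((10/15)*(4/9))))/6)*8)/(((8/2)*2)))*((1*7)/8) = 7497/1024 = 7.32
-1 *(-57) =57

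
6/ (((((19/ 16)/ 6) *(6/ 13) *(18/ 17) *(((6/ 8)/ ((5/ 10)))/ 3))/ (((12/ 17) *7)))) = 11648/ 19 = 613.05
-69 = -69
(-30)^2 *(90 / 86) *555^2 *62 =773450775000 / 43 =17987227325.58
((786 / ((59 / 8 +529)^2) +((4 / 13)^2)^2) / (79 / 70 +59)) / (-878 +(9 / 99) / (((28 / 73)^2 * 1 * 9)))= -227318003404800 / 1026038931780658489213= -0.00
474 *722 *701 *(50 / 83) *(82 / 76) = 12942072300 / 83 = 155928581.93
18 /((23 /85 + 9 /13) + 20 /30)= 29835 /2701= 11.05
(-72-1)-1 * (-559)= 486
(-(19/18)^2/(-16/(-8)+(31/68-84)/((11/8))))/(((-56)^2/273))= 877591/531643392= 0.00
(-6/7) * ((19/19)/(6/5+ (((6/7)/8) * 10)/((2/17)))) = -40/481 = -0.08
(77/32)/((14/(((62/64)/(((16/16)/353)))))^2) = 1317241739/917504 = 1435.68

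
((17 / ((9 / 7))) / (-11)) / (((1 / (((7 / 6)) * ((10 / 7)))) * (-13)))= 595 / 3861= 0.15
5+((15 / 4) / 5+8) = 55 / 4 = 13.75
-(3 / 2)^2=-9 / 4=-2.25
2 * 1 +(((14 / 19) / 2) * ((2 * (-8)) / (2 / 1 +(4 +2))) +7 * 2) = 290 / 19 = 15.26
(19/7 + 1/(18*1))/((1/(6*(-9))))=-1047/7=-149.57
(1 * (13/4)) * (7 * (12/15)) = 91/5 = 18.20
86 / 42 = 43 / 21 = 2.05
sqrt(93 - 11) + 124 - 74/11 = sqrt(82) + 1290/11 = 126.33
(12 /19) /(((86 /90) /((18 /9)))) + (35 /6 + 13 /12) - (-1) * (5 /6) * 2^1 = 97111 /9804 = 9.91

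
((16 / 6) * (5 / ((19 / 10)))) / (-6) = -200 / 171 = -1.17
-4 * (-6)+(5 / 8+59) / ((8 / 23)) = 12507 / 64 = 195.42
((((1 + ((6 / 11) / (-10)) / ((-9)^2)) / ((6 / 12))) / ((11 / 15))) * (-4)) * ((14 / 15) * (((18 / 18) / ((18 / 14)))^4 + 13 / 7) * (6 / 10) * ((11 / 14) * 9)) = -6926464 / 72171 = -95.97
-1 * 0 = 0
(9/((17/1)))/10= 9/170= 0.05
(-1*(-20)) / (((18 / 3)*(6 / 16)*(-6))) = -40 / 27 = -1.48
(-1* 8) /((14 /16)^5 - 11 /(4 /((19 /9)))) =2359296 /1560865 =1.51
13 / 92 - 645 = -59327 / 92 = -644.86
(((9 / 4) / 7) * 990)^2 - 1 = 19846829 / 196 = 101259.33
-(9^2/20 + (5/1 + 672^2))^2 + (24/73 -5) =-203936282812.97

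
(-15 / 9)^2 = 25 / 9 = 2.78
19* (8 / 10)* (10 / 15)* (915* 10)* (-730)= -67685600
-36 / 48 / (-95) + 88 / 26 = 3.39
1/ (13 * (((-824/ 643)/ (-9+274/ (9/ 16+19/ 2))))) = -1887205/ 1724632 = -1.09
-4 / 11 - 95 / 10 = -217 / 22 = -9.86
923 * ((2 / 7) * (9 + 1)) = 18460 / 7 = 2637.14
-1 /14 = -0.07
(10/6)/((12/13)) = 65/36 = 1.81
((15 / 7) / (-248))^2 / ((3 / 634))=23775 / 1506848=0.02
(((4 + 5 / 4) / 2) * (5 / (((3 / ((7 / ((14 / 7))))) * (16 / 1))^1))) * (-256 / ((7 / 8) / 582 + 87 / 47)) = -132.25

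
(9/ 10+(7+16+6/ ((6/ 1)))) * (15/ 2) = 747/ 4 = 186.75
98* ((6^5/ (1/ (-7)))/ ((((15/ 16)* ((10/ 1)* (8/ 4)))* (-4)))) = 1778112/ 25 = 71124.48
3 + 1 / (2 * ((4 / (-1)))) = 2.88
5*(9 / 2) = 45 / 2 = 22.50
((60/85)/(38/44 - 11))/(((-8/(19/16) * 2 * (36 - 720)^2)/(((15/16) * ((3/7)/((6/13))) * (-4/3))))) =-715/55760818176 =-0.00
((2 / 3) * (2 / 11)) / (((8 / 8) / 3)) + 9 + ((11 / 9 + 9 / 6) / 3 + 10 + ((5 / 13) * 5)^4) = 575934251 / 16965234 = 33.95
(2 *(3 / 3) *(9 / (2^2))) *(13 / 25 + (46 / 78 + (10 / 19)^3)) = 12594657 / 2229175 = 5.65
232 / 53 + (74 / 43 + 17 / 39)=580765 / 88881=6.53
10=10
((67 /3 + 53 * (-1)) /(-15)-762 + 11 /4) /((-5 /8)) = 272594 /225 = 1211.53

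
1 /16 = 0.06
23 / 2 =11.50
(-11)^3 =-1331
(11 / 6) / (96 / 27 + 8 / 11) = 363 / 848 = 0.43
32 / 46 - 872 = -20040 / 23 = -871.30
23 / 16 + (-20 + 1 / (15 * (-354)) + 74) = 2354977 / 42480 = 55.44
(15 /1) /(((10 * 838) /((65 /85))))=39 /28492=0.00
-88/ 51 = -1.73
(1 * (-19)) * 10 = -190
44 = 44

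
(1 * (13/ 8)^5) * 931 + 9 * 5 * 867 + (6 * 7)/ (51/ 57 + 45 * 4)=797445331325/ 16089088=49564.36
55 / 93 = 0.59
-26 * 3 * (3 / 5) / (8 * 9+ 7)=-234 / 395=-0.59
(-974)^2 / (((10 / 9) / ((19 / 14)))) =40555899 / 35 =1158739.97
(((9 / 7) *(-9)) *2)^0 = 1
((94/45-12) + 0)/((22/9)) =-223/55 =-4.05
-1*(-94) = 94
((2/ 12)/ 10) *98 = 49/ 30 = 1.63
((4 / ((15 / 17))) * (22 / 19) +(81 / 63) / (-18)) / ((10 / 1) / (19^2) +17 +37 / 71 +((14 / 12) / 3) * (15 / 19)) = 27868991 / 96109265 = 0.29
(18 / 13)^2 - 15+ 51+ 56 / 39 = 19952 / 507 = 39.35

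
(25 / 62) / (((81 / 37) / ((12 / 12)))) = 925 / 5022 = 0.18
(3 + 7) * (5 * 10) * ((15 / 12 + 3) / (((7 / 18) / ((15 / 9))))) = 63750 / 7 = 9107.14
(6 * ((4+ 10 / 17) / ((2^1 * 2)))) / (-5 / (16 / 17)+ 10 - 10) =-1872 / 1445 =-1.30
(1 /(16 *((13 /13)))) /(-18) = -1 /288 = -0.00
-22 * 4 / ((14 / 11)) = -484 / 7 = -69.14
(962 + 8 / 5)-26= 4688 / 5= 937.60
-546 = -546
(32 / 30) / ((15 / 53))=848 / 225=3.77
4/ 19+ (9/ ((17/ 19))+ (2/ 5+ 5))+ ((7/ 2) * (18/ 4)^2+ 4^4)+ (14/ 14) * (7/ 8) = 2218489/ 6460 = 343.42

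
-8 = -8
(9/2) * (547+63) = 2745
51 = 51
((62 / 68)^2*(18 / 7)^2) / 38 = 77841 / 538118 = 0.14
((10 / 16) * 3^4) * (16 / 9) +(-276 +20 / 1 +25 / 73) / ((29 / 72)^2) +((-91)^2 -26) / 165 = -2909019683 / 2025969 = -1435.87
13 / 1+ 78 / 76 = 533 / 38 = 14.03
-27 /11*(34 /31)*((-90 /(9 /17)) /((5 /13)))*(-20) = -8115120 /341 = -23798.01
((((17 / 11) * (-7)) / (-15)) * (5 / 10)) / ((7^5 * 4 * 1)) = 17 / 3169320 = 0.00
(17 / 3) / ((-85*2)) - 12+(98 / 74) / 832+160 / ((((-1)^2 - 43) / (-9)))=71931961 / 3232320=22.25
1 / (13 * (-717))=-1 / 9321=-0.00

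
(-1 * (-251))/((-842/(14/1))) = -1757/421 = -4.17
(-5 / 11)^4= 625 / 14641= 0.04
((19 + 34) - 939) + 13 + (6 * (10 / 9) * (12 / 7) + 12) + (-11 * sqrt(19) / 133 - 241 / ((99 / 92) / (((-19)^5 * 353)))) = 135658065037435 / 693 - 11 * sqrt(19) / 133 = 195754783603.44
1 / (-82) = -0.01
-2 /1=-2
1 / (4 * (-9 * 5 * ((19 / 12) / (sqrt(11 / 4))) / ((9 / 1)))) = -3 * sqrt(11) / 190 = -0.05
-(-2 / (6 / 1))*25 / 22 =25 / 66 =0.38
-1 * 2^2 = -4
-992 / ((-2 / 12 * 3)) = 1984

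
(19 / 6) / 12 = 19 / 72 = 0.26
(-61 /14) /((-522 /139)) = 8479 /7308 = 1.16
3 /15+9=46 /5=9.20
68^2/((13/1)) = 4624/13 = 355.69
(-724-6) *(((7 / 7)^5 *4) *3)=-8760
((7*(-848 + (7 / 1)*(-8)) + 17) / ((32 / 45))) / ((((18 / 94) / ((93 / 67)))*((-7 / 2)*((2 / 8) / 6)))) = 413780715 / 938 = 441130.83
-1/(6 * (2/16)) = -4/3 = -1.33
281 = 281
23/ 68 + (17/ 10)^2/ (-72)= 36487/ 122400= 0.30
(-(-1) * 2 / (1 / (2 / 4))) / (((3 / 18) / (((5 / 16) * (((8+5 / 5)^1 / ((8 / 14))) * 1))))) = 945 / 32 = 29.53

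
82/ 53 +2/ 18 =791/ 477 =1.66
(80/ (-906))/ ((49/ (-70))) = 400/ 3171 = 0.13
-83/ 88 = -0.94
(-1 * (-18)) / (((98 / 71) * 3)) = 213 / 49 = 4.35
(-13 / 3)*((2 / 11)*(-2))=52 / 33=1.58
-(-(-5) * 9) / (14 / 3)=-135 / 14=-9.64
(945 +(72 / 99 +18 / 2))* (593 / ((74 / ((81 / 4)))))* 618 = 77936376447 / 814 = 95744934.21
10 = 10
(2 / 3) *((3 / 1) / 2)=1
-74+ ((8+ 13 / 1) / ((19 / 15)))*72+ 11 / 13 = 276771 / 247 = 1120.53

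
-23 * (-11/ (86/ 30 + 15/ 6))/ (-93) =-110/ 217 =-0.51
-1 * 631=-631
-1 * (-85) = 85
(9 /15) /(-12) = -1 /20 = -0.05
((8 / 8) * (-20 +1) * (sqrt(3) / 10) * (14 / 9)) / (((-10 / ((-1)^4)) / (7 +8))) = 133 * sqrt(3) / 30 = 7.68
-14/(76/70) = -245/19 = -12.89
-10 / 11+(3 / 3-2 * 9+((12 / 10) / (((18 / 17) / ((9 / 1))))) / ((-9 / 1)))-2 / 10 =-635 / 33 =-19.24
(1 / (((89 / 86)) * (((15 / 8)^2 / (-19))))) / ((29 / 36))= -418304 / 64525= -6.48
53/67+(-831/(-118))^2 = 47005559/932908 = 50.39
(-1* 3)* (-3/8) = 1.12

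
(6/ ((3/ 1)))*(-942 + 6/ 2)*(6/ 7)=-1609.71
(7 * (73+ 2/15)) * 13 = 6655.13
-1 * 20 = -20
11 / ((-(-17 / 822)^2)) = -7432524 / 289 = -25718.08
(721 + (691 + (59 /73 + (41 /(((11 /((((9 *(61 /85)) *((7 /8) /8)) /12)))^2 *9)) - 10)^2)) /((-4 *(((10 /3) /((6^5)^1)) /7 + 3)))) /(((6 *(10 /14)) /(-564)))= -3162231612528619428252771107620129 /36684689960345288258355200000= -86200.31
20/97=0.21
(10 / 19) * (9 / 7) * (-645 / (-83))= 58050 / 11039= 5.26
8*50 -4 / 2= 398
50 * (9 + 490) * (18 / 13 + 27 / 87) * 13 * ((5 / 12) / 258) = 4428625 / 4988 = 887.86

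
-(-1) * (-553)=-553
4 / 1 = 4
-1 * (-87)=87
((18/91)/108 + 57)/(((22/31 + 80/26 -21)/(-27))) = 8683317/97118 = 89.41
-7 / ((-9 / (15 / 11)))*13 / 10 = 91 / 66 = 1.38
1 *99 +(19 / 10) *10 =118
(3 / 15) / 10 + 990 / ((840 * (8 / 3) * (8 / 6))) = 7873 / 22400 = 0.35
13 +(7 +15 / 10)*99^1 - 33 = 1643 / 2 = 821.50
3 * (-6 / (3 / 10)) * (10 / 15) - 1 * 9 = -49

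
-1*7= -7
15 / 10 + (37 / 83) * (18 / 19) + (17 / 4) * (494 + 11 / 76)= 53038609 / 25232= 2102.04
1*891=891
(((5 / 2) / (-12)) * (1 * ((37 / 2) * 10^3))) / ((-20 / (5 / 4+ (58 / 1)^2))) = 20752375 / 32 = 648511.72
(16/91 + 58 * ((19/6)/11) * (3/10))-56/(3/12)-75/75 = -219.82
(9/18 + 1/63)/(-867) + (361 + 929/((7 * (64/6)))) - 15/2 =639618673/1747872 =365.94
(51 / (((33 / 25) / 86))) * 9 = 328950 / 11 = 29904.55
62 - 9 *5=17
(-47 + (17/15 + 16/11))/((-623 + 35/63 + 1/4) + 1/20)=43968/615923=0.07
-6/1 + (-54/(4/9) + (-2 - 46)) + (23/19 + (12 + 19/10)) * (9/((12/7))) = -73089/760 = -96.17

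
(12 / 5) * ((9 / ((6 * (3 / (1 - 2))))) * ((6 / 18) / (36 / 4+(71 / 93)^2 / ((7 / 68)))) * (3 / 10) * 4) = -726516 / 22191875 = -0.03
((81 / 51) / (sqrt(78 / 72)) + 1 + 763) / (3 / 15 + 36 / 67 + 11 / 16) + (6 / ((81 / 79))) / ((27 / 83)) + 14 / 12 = 289440 *sqrt(39) / 1687777 + 6183862093 / 11134746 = 556.44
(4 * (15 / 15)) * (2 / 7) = 8 / 7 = 1.14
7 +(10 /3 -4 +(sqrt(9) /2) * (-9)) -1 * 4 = -67 /6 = -11.17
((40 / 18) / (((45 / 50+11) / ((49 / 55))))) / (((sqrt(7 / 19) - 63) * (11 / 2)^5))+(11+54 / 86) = 40551915240420 / 3487464868063 - 320 * sqrt(133) / 729934507269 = 11.63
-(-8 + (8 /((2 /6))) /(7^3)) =2720 /343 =7.93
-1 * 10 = -10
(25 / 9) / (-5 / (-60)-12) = -0.23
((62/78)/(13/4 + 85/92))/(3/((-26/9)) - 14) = -31/2448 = -0.01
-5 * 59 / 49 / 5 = -59 / 49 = -1.20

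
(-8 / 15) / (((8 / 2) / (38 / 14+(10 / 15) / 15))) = -1738 / 4725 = -0.37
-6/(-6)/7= 1/7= 0.14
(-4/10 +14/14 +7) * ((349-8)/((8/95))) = 123101/4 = 30775.25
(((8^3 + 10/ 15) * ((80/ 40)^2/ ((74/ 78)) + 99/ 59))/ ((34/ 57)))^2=35343901112069169/ 1377226321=25663103.13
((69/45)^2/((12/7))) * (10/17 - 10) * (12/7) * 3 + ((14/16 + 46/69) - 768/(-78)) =-486169/8840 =-55.00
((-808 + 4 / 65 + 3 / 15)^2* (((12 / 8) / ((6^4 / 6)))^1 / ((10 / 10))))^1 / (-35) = -129.45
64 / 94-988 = -987.32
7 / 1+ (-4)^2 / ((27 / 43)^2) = 34687 / 729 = 47.58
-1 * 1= -1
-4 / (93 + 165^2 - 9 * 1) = -4 / 27309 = -0.00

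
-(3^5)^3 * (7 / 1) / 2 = -100442349 / 2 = -50221174.50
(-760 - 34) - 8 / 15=-11918 / 15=-794.53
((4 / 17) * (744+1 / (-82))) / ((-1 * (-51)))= 122014 / 35547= 3.43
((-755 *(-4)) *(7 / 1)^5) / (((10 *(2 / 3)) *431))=17664.90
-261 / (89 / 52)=-152.49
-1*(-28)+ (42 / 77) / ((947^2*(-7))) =1933520198 / 69054293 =28.00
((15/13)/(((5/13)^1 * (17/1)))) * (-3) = -9/17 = -0.53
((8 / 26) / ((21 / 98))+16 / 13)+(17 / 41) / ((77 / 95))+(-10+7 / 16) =-967447 / 151536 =-6.38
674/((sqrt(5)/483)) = 145586.81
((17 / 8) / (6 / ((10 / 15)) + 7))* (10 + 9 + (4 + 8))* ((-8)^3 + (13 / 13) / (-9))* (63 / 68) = -1000153 / 512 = -1953.42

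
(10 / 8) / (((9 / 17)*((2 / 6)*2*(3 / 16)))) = 170 / 9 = 18.89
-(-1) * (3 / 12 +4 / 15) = 31 / 60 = 0.52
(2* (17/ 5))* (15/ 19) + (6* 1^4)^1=11.37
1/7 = 0.14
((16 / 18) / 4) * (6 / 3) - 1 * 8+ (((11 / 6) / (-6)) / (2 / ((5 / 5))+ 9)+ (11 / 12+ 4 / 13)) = -248 / 39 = -6.36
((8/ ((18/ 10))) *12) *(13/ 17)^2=27040/ 867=31.19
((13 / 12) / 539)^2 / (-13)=-13 / 41835024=-0.00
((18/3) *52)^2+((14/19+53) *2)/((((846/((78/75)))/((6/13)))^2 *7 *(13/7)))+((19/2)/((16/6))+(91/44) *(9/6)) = 97350.66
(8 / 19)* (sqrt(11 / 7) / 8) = sqrt(77) / 133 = 0.07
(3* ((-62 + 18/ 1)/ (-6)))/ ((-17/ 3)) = -66/ 17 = -3.88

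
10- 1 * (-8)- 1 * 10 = 8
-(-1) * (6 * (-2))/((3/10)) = -40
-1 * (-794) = 794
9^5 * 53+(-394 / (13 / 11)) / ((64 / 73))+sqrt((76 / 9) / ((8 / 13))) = 3129220.44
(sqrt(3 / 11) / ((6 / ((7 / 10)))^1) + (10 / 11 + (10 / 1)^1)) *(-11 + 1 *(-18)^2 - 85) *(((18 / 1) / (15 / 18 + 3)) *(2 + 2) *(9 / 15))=172368 *sqrt(33) / 6325 + 7091712 / 253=28187.03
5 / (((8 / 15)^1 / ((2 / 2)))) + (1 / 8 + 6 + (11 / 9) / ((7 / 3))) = 673 / 42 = 16.02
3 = 3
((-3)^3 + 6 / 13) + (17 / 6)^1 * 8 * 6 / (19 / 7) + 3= 6562 / 247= 26.57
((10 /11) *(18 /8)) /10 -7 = -299 /44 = -6.80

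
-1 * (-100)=100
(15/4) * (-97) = -1455/4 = -363.75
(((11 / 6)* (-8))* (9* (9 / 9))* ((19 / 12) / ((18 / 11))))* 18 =-2299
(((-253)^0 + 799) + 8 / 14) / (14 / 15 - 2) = -21015 / 28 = -750.54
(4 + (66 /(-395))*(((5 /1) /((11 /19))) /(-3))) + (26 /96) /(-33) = 559709 /125136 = 4.47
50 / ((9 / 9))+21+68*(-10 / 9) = -4.56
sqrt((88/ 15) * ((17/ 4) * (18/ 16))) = sqrt(2805)/ 10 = 5.30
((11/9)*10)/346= 55/1557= 0.04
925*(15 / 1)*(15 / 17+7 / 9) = 1174750 / 51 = 23034.31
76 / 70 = 38 / 35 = 1.09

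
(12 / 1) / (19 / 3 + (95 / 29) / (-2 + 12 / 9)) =2088 / 247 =8.45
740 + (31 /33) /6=146551 /198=740.16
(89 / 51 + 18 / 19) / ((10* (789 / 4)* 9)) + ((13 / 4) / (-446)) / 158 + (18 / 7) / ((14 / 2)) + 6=3025708072587019 / 475183455158160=6.37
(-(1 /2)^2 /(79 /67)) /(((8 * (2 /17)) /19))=-21641 /5056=-4.28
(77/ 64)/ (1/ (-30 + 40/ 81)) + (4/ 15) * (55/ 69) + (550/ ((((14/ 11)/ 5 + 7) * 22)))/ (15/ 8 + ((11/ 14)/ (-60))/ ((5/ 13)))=-73162998271/ 2189516832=-33.42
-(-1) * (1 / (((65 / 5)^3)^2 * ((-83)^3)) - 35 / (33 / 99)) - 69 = -480223754956843 / 2759906637683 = -174.00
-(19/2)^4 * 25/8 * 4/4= -3258025/128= -25453.32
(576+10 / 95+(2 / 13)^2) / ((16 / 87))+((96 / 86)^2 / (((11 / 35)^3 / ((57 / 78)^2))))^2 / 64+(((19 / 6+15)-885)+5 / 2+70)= 2345.55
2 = 2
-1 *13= -13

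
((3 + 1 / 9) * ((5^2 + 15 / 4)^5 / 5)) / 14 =4022714375 / 4608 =872984.89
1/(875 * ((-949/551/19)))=-10469/830375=-0.01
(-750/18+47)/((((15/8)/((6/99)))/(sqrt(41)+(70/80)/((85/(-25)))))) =-224/5049+256 * sqrt(41)/1485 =1.06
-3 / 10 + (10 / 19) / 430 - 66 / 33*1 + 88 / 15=87449 / 24510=3.57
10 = 10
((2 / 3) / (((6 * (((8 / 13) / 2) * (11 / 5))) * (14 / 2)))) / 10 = 13 / 5544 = 0.00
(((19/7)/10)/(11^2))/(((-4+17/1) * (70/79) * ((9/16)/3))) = 6004/5780775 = 0.00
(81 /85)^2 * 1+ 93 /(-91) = -74874 /657475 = -0.11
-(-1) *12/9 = 4/3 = 1.33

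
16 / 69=0.23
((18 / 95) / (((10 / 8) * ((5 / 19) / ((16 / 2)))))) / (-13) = -576 / 1625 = -0.35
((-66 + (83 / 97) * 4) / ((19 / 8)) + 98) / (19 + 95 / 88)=3873584 / 1085527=3.57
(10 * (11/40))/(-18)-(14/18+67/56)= -134/63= -2.13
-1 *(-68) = 68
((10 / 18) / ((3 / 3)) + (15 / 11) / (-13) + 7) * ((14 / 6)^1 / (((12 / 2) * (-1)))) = -67123 / 23166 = -2.90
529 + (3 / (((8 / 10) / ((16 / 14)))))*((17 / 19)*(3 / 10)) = 70510 / 133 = 530.15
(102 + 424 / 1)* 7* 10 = 36820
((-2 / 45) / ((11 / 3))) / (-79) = 2 / 13035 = 0.00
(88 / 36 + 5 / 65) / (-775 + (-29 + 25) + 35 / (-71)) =-20945 / 6475248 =-0.00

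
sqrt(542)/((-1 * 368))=-sqrt(542)/368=-0.06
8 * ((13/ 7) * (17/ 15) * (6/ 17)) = 208/ 35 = 5.94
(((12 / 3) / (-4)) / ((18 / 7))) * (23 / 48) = -161 / 864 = -0.19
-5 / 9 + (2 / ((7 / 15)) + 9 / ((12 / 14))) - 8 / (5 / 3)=5941 / 630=9.43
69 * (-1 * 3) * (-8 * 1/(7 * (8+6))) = 828/49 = 16.90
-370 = -370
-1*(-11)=11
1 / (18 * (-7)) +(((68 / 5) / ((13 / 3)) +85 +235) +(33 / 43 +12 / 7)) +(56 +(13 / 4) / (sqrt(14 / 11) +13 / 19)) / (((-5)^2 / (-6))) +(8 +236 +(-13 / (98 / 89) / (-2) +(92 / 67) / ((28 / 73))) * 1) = 565.22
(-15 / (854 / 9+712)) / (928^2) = -135 / 6253918208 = -0.00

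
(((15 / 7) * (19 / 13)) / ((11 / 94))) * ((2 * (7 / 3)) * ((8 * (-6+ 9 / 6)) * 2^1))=-1285920 / 143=-8992.45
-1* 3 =-3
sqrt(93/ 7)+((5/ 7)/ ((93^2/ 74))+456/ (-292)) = -6874892/ 4419639+sqrt(651)/ 7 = 2.09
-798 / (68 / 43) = -17157 / 34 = -504.62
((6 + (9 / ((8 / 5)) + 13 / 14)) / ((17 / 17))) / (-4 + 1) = -703 / 168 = -4.18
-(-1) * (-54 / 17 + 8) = 82 / 17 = 4.82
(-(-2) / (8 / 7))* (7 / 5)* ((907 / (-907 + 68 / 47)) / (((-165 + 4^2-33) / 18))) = 298403 / 1229540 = 0.24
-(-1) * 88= 88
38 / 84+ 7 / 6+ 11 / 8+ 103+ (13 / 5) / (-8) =44381 / 420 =105.67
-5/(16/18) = -45/8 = -5.62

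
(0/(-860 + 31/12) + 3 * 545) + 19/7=11464/7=1637.71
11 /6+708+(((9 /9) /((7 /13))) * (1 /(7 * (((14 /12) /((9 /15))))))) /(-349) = 2549159161 /3591210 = 709.83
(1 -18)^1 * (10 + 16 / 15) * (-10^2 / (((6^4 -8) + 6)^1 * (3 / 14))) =395080 / 5823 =67.85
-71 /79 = -0.90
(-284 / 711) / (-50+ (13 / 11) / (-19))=59356 / 7439193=0.01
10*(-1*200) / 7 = -2000 / 7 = -285.71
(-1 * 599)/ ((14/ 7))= -599/ 2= -299.50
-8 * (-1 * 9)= 72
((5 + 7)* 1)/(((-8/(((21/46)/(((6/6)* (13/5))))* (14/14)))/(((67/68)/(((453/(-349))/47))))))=115395105/12280528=9.40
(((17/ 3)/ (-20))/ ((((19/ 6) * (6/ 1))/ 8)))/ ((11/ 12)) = -136/ 1045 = -0.13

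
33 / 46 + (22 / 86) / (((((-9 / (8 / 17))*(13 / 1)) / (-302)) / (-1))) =1599895 / 3934242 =0.41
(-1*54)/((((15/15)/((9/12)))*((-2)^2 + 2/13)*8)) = -39/32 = -1.22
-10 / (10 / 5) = -5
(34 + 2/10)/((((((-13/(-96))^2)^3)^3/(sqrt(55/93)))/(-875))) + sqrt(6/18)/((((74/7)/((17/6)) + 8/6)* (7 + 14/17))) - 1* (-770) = -4784043270341896835607421997024909721600* sqrt(5115)/3486117615510679186999 + 289* sqrt(3)/34352 + 770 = -98146740881666325938.96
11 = 11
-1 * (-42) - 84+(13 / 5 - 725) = -3822 / 5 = -764.40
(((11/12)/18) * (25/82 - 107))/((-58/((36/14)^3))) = 2598453/1631308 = 1.59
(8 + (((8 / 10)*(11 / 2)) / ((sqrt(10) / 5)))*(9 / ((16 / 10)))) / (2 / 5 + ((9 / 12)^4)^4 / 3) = 171798691840 / 8661679127 + 265751101440*sqrt(10) / 8661679127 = 116.86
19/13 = 1.46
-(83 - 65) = -18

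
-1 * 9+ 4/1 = -5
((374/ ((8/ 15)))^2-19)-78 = 7866473/ 16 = 491654.56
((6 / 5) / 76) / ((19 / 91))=273 / 3610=0.08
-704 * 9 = -6336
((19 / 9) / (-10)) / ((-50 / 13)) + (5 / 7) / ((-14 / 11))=-0.51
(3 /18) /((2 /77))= 77 /12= 6.42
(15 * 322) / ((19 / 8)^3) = 360.54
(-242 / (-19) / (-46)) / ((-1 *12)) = 0.02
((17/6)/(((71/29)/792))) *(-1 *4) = -260304/71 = -3666.25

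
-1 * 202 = -202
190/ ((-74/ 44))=-4180/ 37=-112.97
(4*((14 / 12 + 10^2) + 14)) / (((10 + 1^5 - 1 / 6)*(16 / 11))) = 7601 / 260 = 29.23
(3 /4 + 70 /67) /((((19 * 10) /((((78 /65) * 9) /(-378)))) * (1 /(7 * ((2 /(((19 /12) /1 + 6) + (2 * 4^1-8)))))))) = -111 /222775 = -0.00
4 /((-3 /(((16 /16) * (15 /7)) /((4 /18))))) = -90 /7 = -12.86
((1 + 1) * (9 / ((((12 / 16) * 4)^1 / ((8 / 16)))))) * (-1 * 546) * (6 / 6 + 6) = -11466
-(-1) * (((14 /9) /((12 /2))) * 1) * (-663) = -1547 /9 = -171.89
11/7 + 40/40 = 18/7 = 2.57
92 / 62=46 / 31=1.48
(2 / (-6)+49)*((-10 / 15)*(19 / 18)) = -2774 / 81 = -34.25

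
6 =6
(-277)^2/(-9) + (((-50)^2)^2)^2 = 351562499923271/9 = 39062499991474.56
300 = 300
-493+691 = 198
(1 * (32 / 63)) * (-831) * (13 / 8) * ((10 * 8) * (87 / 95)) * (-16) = 106935296 / 133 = 804024.78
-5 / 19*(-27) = 135 / 19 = 7.11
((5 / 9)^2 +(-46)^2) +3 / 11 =1885874 / 891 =2116.58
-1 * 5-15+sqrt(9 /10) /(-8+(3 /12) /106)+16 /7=-124 /7-636 * sqrt(10) /16955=-17.83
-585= -585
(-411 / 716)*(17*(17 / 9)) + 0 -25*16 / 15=-32291 / 716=-45.10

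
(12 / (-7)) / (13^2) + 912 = 1078884 / 1183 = 911.99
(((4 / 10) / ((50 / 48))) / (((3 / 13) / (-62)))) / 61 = -12896 / 7625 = -1.69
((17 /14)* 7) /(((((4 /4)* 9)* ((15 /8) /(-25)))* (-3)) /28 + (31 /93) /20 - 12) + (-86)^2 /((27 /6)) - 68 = 567240740 /360189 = 1574.84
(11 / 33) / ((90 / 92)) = 46 / 135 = 0.34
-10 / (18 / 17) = -85 / 9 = -9.44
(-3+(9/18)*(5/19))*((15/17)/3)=-545/646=-0.84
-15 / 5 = -3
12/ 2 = 6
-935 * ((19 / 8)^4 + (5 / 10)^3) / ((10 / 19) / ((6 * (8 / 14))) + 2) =-6972744735 / 502784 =-13868.27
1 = 1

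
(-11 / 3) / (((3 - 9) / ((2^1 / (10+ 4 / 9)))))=11 / 94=0.12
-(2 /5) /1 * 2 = -0.80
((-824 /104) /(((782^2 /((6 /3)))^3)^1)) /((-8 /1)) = 103 /2972924435697915712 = 0.00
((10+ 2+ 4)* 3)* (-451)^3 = -4403224848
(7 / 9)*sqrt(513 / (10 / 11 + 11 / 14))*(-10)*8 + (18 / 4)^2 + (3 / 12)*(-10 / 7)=557 / 28 - 560*sqrt(254562) / 261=-1062.65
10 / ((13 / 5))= 50 / 13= 3.85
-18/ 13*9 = -162/ 13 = -12.46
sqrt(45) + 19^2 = 3*sqrt(5) + 361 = 367.71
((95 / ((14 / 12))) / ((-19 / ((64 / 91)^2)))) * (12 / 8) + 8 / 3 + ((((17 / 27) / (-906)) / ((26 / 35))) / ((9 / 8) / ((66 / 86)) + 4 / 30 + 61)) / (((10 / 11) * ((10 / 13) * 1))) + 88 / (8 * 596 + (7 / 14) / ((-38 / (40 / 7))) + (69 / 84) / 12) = -588045549792373665589 / 1188839022506301641202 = -0.49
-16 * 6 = -96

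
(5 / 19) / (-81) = -5 / 1539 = -0.00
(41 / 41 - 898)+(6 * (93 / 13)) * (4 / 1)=-725.31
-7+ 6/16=-53/8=-6.62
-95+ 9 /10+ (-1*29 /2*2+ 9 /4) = -2417 /20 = -120.85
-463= -463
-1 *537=-537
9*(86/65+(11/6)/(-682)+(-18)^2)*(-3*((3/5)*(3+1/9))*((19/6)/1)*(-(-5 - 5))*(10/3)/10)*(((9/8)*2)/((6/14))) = -7323475957/8060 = -908619.85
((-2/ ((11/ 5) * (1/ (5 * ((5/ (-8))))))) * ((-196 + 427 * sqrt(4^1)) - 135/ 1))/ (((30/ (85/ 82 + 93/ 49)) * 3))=154167325/ 3182256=48.45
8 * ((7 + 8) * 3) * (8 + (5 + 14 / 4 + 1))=6300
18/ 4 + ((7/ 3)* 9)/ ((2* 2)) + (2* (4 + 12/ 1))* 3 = 423/ 4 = 105.75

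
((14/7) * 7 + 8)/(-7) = -22/7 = -3.14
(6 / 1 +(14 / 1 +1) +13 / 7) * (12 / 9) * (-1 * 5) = -3200 / 21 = -152.38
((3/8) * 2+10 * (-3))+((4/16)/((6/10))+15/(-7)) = -1301/42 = -30.98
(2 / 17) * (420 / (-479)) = -840 / 8143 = -0.10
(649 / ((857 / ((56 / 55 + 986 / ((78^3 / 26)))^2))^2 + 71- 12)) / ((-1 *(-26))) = 54440971060245865187144569 / 1212142598107721436341064536254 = 0.00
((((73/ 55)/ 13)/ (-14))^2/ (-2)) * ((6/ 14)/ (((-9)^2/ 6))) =-5329/ 6312606300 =-0.00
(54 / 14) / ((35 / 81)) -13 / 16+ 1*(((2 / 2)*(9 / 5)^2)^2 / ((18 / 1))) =8.70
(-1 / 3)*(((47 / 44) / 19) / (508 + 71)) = -47 / 1452132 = -0.00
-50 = -50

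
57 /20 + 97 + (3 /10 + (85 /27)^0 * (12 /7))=14261 /140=101.86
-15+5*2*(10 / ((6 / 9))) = 135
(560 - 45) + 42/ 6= 522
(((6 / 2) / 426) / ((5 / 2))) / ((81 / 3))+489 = 4687066 / 9585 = 489.00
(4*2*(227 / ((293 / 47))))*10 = 853520 / 293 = 2913.04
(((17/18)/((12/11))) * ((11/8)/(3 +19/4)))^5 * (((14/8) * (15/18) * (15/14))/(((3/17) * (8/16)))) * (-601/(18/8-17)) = 9406647299233747909225/152486173125154468528128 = 0.06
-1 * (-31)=31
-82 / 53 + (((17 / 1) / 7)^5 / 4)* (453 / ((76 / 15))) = 1886.75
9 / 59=0.15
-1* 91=-91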